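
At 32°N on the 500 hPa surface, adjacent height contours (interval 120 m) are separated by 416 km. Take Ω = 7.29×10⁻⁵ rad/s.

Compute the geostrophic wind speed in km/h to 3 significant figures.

132 km/h

Coriolis parameter at 32°N:
f = 2Ω sin φ = 2 × 7.29×10⁻⁵ × sin 32° = 7.73×10⁻⁵ s⁻¹
Height gradient: |∂Z/∂n| = 120 m / 416000 m = 2.88×10⁻⁴
On a pressure surface, geostrophic balance gives V_g = (g/f)|∂Z/∂n|:
V_g = 9.81 × 2.88×10⁻⁴ / 7.73×10⁻⁵ = 36.6 m/s
Converting: 36.6 m/s × 3.6 = 132 km/h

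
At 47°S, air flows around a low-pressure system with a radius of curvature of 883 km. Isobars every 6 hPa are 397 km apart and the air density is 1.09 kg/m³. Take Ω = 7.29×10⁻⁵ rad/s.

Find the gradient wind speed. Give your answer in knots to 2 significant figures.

23 knots

Coriolis parameter at 47°S:
f = 2Ω sin φ = 2 × 7.29×10⁻⁵ × sin 47° = 1.07×10⁻⁴ s⁻¹
Pressure gradient: |∂P/∂n| = 600 Pa / 397000 m = 1.51×10⁻³ Pa/m
Geostrophic speed: V_g = |∂P/∂n|/(fρ) = 1.51×10⁻³/(1.07×10⁻⁴ × 1.09) = 13.0 m/s
Around a low, centrifugal force acts outward with Coriolis, so pressure-gradient force balances both:
(1/ρ)|∂P/∂n| = fV + V²/R  →  V² + fR·V − fR·V_g = 0
With fR = 1.07×10⁻⁴ × 883×10³ m = 94.2 m/s:
V = [−fR + √((fR)² + 4 fR V_g)]/2 = [−94.2 + √(94.2² + 4×94.2×13)]/2 = 11.6 m/s
Subgeostrophic (V < V_g = 13 m/s), as expected around a low.
Converting: 11.6 m/s × 1.944 = 23 knots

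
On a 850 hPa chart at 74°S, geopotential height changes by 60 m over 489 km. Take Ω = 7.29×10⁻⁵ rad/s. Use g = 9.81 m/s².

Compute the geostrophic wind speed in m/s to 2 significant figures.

8.6 m/s

Coriolis parameter at 74°S:
f = 2Ω sin φ = 2 × 7.29×10⁻⁵ × sin 74° = 1.40×10⁻⁴ s⁻¹
Height gradient: |∂Z/∂n| = 60 m / 489000 m = 1.23×10⁻⁴
On a pressure surface, geostrophic balance gives V_g = (g/f)|∂Z/∂n|:
V_g = 9.81 × 1.23×10⁻⁴ / 1.40×10⁻⁴ = 8.59 m/s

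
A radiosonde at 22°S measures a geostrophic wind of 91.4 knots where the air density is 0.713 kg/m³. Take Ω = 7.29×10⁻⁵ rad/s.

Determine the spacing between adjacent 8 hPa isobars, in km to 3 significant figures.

Coriolis parameter at 22°S:
f = 2Ω sin φ = 2 × 7.29×10⁻⁵ × sin 22° = 5.46×10⁻⁵ s⁻¹
Wind speed in SI: 91.4 knots = 47.0 m/s
Geostrophic balance rearranged: |∂P/∂n| = f ρ V_g
|∂P/∂n| = 5.46×10⁻⁵ × 0.713 × 47.0 = 1.83×10⁻³ Pa/m
Isobar spacing: Δn = ΔP/|∂P/∂n| = 800 Pa / 1.83×10⁻³ Pa/m = 436901 m ≈ 437 km

437 km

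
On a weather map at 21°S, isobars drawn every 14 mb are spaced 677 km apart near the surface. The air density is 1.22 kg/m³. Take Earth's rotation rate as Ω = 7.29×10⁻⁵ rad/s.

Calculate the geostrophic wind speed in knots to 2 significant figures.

63 knots

Coriolis parameter at 21°S:
f = 2Ω sin φ = 2 × 7.29×10⁻⁵ × sin 21° = 5.23×10⁻⁵ s⁻¹
Pressure gradient: |∂P/∂n| = 1400 Pa / 677000 m = 2.07×10⁻³ Pa/m
Geostrophic balance (pressure-gradient force = Coriolis force):
V_g = (1/(fρ)) |∂P/∂n| = 2.07×10⁻³ / (5.23×10⁻⁵ × 1.22) = 32.4 m/s
Converting: 32.4 m/s × 1.944 = 63 knots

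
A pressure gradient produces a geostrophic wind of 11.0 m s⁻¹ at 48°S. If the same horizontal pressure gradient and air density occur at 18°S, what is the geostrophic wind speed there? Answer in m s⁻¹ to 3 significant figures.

With the same pressure gradient and density, V_g ∝ 1/f ∝ 1/sin φ.
V₂ = V₁ · sin φ₁ / sin φ₂ = 11.0 × sin 48° / sin 18°
V₂ = 11.0 × 0.7431/0.3090 = 26.5 m s⁻¹

26.5 m s⁻¹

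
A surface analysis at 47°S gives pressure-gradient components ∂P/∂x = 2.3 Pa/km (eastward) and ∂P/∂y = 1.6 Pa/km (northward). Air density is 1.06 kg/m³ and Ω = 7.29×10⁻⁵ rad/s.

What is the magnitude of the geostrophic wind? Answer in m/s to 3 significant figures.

Coriolis parameter at 47°S:
f = 2Ω sin φ = 2 × 7.29×10⁻⁵ × sin 47° = 1.07×10⁻⁴ s⁻¹
In the Southern Hemisphere f is negative: f = −1.07×10⁻⁴ s⁻¹.
Component geostrophic relations (x east, y north):
u_g = −(1/(fρ)) ∂P/∂y,  v_g = (1/(fρ)) ∂P/∂x
u_g = −(1.6×10⁻³)/(−1.07×10⁻⁴ × 1.06) = 14.2 m/s;  v_g = (2.3×10⁻³)/(−1.07×10⁻⁴ × 1.06) = −20.3 m/s
|V_g| = √(u_g² + v_g²) = 24.8 m/s

24.8 m/s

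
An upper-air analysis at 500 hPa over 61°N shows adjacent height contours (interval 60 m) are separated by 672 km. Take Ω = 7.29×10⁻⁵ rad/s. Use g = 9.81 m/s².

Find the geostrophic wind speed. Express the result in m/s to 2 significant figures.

6.9 m/s

Coriolis parameter at 61°N:
f = 2Ω sin φ = 2 × 7.29×10⁻⁵ × sin 61° = 1.28×10⁻⁴ s⁻¹
Height gradient: |∂Z/∂n| = 60 m / 672000 m = 8.93×10⁻⁵
On a pressure surface, geostrophic balance gives V_g = (g/f)|∂Z/∂n|:
V_g = 9.81 × 8.93×10⁻⁵ / 1.28×10⁻⁴ = 6.87 m/s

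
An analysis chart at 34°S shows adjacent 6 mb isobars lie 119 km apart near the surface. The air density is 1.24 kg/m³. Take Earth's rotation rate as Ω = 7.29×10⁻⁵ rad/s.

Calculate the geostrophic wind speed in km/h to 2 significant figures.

Coriolis parameter at 34°S:
f = 2Ω sin φ = 2 × 7.29×10⁻⁵ × sin 34° = 8.15×10⁻⁵ s⁻¹
Pressure gradient: |∂P/∂n| = 600 Pa / 119000 m = 5.04×10⁻³ Pa/m
Geostrophic balance (pressure-gradient force = Coriolis force):
V_g = (1/(fρ)) |∂P/∂n| = 5.04×10⁻³ / (8.15×10⁻⁵ × 1.24) = 49.9 m/s
Converting: 49.9 m/s × 3.6 = 180 km/h

180 km/h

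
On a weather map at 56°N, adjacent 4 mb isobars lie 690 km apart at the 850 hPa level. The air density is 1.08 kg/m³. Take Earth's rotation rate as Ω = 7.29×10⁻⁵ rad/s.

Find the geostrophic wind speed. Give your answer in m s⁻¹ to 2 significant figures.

4.4 m s⁻¹

Coriolis parameter at 56°N:
f = 2Ω sin φ = 2 × 7.29×10⁻⁵ × sin 56° = 1.21×10⁻⁴ s⁻¹
Pressure gradient: |∂P/∂n| = 400 Pa / 690000 m = 5.80×10⁻⁴ Pa/m
Geostrophic balance (pressure-gradient force = Coriolis force):
V_g = (1/(fρ)) |∂P/∂n| = 5.80×10⁻⁴ / (1.21×10⁻⁴ × 1.08) = 4.44 m/s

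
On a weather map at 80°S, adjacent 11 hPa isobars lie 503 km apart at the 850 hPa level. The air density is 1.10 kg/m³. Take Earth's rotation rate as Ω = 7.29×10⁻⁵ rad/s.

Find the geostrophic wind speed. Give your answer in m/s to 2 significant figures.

14 m/s

Coriolis parameter at 80°S:
f = 2Ω sin φ = 2 × 7.29×10⁻⁵ × sin 80° = 1.44×10⁻⁴ s⁻¹
Pressure gradient: |∂P/∂n| = 1100 Pa / 503000 m = 2.19×10⁻³ Pa/m
Geostrophic balance (pressure-gradient force = Coriolis force):
V_g = (1/(fρ)) |∂P/∂n| = 2.19×10⁻³ / (1.44×10⁻⁴ × 1.10) = 13.8 m/s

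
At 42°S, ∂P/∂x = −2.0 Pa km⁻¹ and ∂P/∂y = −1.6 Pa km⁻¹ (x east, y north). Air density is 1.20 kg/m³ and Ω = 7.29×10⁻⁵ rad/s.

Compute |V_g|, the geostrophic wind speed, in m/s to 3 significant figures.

21.9 m/s

Coriolis parameter at 42°S:
f = 2Ω sin φ = 2 × 7.29×10⁻⁵ × sin 42° = 9.76×10⁻⁵ s⁻¹
In the Southern Hemisphere f is negative: f = −9.76×10⁻⁵ s⁻¹.
Component geostrophic relations (x east, y north):
u_g = −(1/(fρ)) ∂P/∂y,  v_g = (1/(fρ)) ∂P/∂x
u_g = −(−1.6×10⁻³)/(−9.76×10⁻⁵ × 1.20) = −13.7 m/s;  v_g = (−2.0×10⁻³)/(−9.76×10⁻⁵ × 1.20) = 17.1 m/s
|V_g| = √(u_g² + v_g²) = 21.9 m/s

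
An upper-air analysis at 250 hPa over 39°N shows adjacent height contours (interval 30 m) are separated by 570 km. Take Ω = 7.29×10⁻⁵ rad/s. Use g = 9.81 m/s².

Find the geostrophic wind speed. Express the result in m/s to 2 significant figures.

Coriolis parameter at 39°N:
f = 2Ω sin φ = 2 × 7.29×10⁻⁵ × sin 39° = 9.18×10⁻⁵ s⁻¹
Height gradient: |∂Z/∂n| = 30 m / 570000 m = 5.26×10⁻⁵
On a pressure surface, geostrophic balance gives V_g = (g/f)|∂Z/∂n|:
V_g = 9.81 × 5.26×10⁻⁵ / 9.18×10⁻⁵ = 5.63 m/s

5.6 m/s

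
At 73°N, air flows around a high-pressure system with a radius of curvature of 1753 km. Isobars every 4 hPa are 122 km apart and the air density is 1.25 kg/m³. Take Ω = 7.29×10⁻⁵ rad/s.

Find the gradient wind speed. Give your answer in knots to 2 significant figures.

Coriolis parameter at 73°N:
f = 2Ω sin φ = 2 × 7.29×10⁻⁵ × sin 73° = 1.39×10⁻⁴ s⁻¹
Pressure gradient: |∂P/∂n| = 400 Pa / 122000 m = 3.28×10⁻³ Pa/m
Geostrophic speed: V_g = |∂P/∂n|/(fρ) = 3.28×10⁻³/(1.39×10⁻⁴ × 1.25) = 18.8 m/s
Around a high, pressure-gradient force acts outward with centrifugal, so Coriolis balances both:
fV = (1/ρ)|∂P/∂n| + V²/R  →  V² − fR·V + fR·V_g = 0
With fR = 1.39×10⁻⁴ × 1753×10³ m = 244 m/s:
V = [fR − √((fR)² − 4 fR V_g)]/2 = [244 − √(244² − 4×244×18.8)]/2 = 20.5 m/s
Supergeostrophic (V > V_g = 18.8 m/s), as expected around a high.
Converting: 20.5 m/s × 1.944 = 40 knots

40 knots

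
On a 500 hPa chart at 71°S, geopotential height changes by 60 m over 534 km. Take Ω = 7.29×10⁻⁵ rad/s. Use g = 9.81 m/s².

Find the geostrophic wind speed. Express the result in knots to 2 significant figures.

16 knots

Coriolis parameter at 71°S:
f = 2Ω sin φ = 2 × 7.29×10⁻⁵ × sin 71° = 1.38×10⁻⁴ s⁻¹
Height gradient: |∂Z/∂n| = 60 m / 534000 m = 1.12×10⁻⁴
On a pressure surface, geostrophic balance gives V_g = (g/f)|∂Z/∂n|:
V_g = 9.81 × 1.12×10⁻⁴ / 1.38×10⁻⁴ = 8.00 m/s
Converting: 8.00 m/s × 1.944 = 16 knots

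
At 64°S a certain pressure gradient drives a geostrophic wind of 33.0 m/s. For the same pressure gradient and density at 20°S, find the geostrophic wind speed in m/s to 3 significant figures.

86.7 m/s

With the same pressure gradient and density, V_g ∝ 1/f ∝ 1/sin φ.
V₂ = V₁ · sin φ₁ / sin φ₂ = 33.0 × sin 64° / sin 20°
V₂ = 33.0 × 0.8988/0.3420 = 86.7 m/s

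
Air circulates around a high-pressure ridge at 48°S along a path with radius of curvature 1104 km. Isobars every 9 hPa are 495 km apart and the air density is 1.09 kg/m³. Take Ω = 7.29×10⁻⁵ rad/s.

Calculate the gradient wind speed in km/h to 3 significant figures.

65.3 km/h

Coriolis parameter at 48°S:
f = 2Ω sin φ = 2 × 7.29×10⁻⁵ × sin 48° = 1.08×10⁻⁴ s⁻¹
Pressure gradient: |∂P/∂n| = 900 Pa / 495000 m = 1.82×10⁻³ Pa/m
Geostrophic speed: V_g = |∂P/∂n|/(fρ) = 1.82×10⁻³/(1.08×10⁻⁴ × 1.09) = 15.4 m/s
Around a high, pressure-gradient force acts outward with centrifugal, so Coriolis balances both:
fV = (1/ρ)|∂P/∂n| + V²/R  →  V² − fR·V + fR·V_g = 0
With fR = 1.08×10⁻⁴ × 1104×10³ m = 120 m/s:
V = [fR − √((fR)² − 4 fR V_g)]/2 = [120 − √(120² − 4×120×15.4)]/2 = 18.1 m/s
Supergeostrophic (V > V_g = 15.4 m/s), as expected around a high.
Converting: 18.1 m/s × 3.6 = 65.3 km/h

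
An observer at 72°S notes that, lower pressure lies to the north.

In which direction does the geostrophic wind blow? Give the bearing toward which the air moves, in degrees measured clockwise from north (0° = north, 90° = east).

The pressure-gradient force points toward the north (bearing 000°).
Geostrophic balance: in the Southern Hemisphere the Coriolis force deflects motion to the left, so the geostrophic wind blows 90° to the left of the pressure-gradient force (low pressure on the right).
Rotating 000° by 90° counterclockwise gives 270° — the wind blows toward the west.

270°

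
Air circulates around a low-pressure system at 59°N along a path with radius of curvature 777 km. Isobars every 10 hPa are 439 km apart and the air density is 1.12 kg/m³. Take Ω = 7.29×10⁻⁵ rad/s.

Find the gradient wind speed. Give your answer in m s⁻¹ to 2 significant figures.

Coriolis parameter at 59°N:
f = 2Ω sin φ = 2 × 7.29×10⁻⁵ × sin 59° = 1.25×10⁻⁴ s⁻¹
Pressure gradient: |∂P/∂n| = 1000 Pa / 439000 m = 2.28×10⁻³ Pa/m
Geostrophic speed: V_g = |∂P/∂n|/(fρ) = 2.28×10⁻³/(1.25×10⁻⁴ × 1.12) = 16.3 m/s
Around a low, centrifugal force acts outward with Coriolis, so pressure-gradient force balances both:
(1/ρ)|∂P/∂n| = fV + V²/R  →  V² + fR·V − fR·V_g = 0
With fR = 1.25×10⁻⁴ × 777×10³ m = 97.1 m/s:
V = [−fR + √((fR)² + 4 fR V_g)]/2 = [−97.1 + √(97.1² + 4×97.1×16.3)]/2 = 14.2 m/s
Subgeostrophic (V < V_g = 16.3 m/s), as expected around a low.

14 m s⁻¹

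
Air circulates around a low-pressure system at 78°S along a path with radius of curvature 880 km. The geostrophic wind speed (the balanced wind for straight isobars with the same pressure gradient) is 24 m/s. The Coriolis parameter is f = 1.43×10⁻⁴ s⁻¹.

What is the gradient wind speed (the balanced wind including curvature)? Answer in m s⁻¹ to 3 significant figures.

Around a low, centrifugal force acts outward with Coriolis, so pressure-gradient force balances both:
(1/ρ)|∂P/∂n| = fV + V²/R  →  V² + fR·V − fR·V_g = 0
With fR = 1.43×10⁻⁴ × 880×10³ m = 126 m/s:
V = [−fR + √((fR)² + 4 fR V_g)]/2 = [−126 + √(126² + 4×126×24)]/2 = 20.6 m/s
Subgeostrophic (V < V_g = 24 m/s), as expected around a low.

20.6 m s⁻¹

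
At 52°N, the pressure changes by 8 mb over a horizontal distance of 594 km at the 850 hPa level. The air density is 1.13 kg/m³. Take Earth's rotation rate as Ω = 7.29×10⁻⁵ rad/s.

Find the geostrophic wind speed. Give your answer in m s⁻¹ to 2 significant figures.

10 m s⁻¹

Coriolis parameter at 52°N:
f = 2Ω sin φ = 2 × 7.29×10⁻⁵ × sin 52° = 1.15×10⁻⁴ s⁻¹
Pressure gradient: |∂P/∂n| = 800 Pa / 594000 m = 1.35×10⁻³ Pa/m
Geostrophic balance (pressure-gradient force = Coriolis force):
V_g = (1/(fρ)) |∂P/∂n| = 1.35×10⁻³ / (1.15×10⁻⁴ × 1.13) = 10.4 m/s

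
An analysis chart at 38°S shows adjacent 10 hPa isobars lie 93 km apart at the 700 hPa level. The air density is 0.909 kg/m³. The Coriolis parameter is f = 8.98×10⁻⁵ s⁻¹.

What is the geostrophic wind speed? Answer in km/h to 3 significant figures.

474 km/h

Pressure gradient: |∂P/∂n| = 1000 Pa / 93000 m = 1.08×10⁻² Pa/m
Geostrophic balance (pressure-gradient force = Coriolis force):
V_g = (1/(fρ)) |∂P/∂n| = 1.08×10⁻² / (8.98×10⁻⁵ × 0.909) = 132 m/s
Converting: 132 m/s × 3.6 = 474 km/h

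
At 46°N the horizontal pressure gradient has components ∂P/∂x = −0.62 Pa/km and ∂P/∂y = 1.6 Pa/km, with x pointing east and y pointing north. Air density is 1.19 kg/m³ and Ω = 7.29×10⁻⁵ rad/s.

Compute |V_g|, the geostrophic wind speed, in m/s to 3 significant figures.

13.7 m/s

Coriolis parameter at 46°N:
f = 2Ω sin φ = 2 × 7.29×10⁻⁵ × sin 46° = 1.05×10⁻⁴ s⁻¹
Component geostrophic relations (x east, y north):
u_g = −(1/(fρ)) ∂P/∂y,  v_g = (1/(fρ)) ∂P/∂x
u_g = −(1.6×10⁻³)/(1.05×10⁻⁴ × 1.19) = −12.8 m/s;  v_g = (−0.62×10⁻³)/(1.05×10⁻⁴ × 1.19) = −4.97 m/s
|V_g| = √(u_g² + v_g²) = 13.7 m/s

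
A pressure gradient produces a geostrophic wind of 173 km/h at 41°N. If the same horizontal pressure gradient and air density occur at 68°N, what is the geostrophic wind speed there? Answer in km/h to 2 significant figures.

With the same pressure gradient and density, V_g ∝ 1/f ∝ 1/sin φ.
V₂ = V₁ · sin φ₁ / sin φ₂ = 173 × sin 41° / sin 68°
V₂ = 173 × 0.6561/0.9272 = 120 km/h

120 km/h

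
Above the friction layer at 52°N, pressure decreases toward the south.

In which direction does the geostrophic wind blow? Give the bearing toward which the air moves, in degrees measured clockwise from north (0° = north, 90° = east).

270°

The pressure-gradient force points toward the south (bearing 180°).
Geostrophic balance: in the Northern Hemisphere the Coriolis force deflects motion to the right, so the geostrophic wind blows 90° to the right of the pressure-gradient force (low pressure on the left).
Rotating 180° by 90° clockwise gives 270° — the wind blows toward the west.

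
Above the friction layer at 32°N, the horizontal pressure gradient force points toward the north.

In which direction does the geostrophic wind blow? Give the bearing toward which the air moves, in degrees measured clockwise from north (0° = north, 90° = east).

090°

The pressure-gradient force points toward the north (bearing 000°).
Geostrophic balance: in the Northern Hemisphere the Coriolis force deflects motion to the right, so the geostrophic wind blows 90° to the right of the pressure-gradient force (low pressure on the left).
Rotating 000° by 90° clockwise gives 090° — the wind blows toward the east.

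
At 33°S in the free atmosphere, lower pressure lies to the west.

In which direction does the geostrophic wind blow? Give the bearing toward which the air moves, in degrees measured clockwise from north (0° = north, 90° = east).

180°

The pressure-gradient force points toward the west (bearing 270°).
Geostrophic balance: in the Southern Hemisphere the Coriolis force deflects motion to the left, so the geostrophic wind blows 90° to the left of the pressure-gradient force (low pressure on the right).
Rotating 270° by 90° counterclockwise gives 180° — the wind blows toward the south.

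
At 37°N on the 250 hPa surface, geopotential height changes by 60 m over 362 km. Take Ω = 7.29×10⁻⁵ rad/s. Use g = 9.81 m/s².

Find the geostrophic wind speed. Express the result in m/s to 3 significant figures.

18.5 m/s

Coriolis parameter at 37°N:
f = 2Ω sin φ = 2 × 7.29×10⁻⁵ × sin 37° = 8.77×10⁻⁵ s⁻¹
Height gradient: |∂Z/∂n| = 60 m / 362000 m = 1.66×10⁻⁴
On a pressure surface, geostrophic balance gives V_g = (g/f)|∂Z/∂n|:
V_g = 9.81 × 1.66×10⁻⁴ / 8.77×10⁻⁵ = 18.5 m/s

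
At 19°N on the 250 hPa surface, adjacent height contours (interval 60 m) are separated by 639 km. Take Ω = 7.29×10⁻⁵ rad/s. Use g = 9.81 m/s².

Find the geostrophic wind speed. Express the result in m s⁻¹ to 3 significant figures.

Coriolis parameter at 19°N:
f = 2Ω sin φ = 2 × 7.29×10⁻⁵ × sin 19° = 4.75×10⁻⁵ s⁻¹
Height gradient: |∂Z/∂n| = 60 m / 639000 m = 9.39×10⁻⁵
On a pressure surface, geostrophic balance gives V_g = (g/f)|∂Z/∂n|:
V_g = 9.81 × 9.39×10⁻⁵ / 4.75×10⁻⁵ = 19.4 m/s

19.4 m s⁻¹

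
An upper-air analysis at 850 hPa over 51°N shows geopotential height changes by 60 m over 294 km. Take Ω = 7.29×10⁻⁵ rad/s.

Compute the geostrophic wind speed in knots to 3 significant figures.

34.3 knots

Coriolis parameter at 51°N:
f = 2Ω sin φ = 2 × 7.29×10⁻⁵ × sin 51° = 1.13×10⁻⁴ s⁻¹
Height gradient: |∂Z/∂n| = 60 m / 294000 m = 2.04×10⁻⁴
On a pressure surface, geostrophic balance gives V_g = (g/f)|∂Z/∂n|:
V_g = 9.81 × 2.04×10⁻⁴ / 1.13×10⁻⁴ = 17.7 m/s
Converting: 17.7 m/s × 1.944 = 34.3 knots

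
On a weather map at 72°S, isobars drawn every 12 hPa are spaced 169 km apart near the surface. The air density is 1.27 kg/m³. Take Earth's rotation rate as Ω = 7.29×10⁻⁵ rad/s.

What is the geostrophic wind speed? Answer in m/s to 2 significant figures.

40 m/s

Coriolis parameter at 72°S:
f = 2Ω sin φ = 2 × 7.29×10⁻⁵ × sin 72° = 1.39×10⁻⁴ s⁻¹
Pressure gradient: |∂P/∂n| = 1200 Pa / 169000 m = 7.10×10⁻³ Pa/m
Geostrophic balance (pressure-gradient force = Coriolis force):
V_g = (1/(fρ)) |∂P/∂n| = 7.10×10⁻³ / (1.39×10⁻⁴ × 1.27) = 40.3 m/s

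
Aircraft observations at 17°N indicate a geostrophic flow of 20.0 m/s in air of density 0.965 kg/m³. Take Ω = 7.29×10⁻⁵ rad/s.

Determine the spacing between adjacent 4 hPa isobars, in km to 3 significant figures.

486 km

Coriolis parameter at 17°N:
f = 2Ω sin φ = 2 × 7.29×10⁻⁵ × sin 17° = 4.26×10⁻⁵ s⁻¹
Geostrophic balance rearranged: |∂P/∂n| = f ρ V_g
|∂P/∂n| = 4.26×10⁻⁵ × 0.965 × 20.0 = 8.23×10⁻⁴ Pa/m
Isobar spacing: Δn = ΔP/|∂P/∂n| = 400 Pa / 8.23×10⁻⁴ Pa/m = 486194 m ≈ 486 km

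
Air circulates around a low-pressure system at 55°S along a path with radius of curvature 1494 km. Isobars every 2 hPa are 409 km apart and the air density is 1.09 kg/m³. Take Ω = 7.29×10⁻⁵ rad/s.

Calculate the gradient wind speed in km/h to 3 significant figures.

13.2 km/h

Coriolis parameter at 55°S:
f = 2Ω sin φ = 2 × 7.29×10⁻⁵ × sin 55° = 1.19×10⁻⁴ s⁻¹
Pressure gradient: |∂P/∂n| = 200 Pa / 409000 m = 4.89×10⁻⁴ Pa/m
Geostrophic speed: V_g = |∂P/∂n|/(fρ) = 4.89×10⁻⁴/(1.19×10⁻⁴ × 1.09) = 3.76 m/s
Around a low, centrifugal force acts outward with Coriolis, so pressure-gradient force balances both:
(1/ρ)|∂P/∂n| = fV + V²/R  →  V² + fR·V − fR·V_g = 0
With fR = 1.19×10⁻⁴ × 1494×10³ m = 178 m/s:
V = [−fR + √((fR)² + 4 fR V_g)]/2 = [−178 + √(178² + 4×178×3.76)]/2 = 3.68 m/s
Subgeostrophic (V < V_g = 3.76 m/s), as expected around a low.
Converting: 3.68 m/s × 3.6 = 13.2 km/h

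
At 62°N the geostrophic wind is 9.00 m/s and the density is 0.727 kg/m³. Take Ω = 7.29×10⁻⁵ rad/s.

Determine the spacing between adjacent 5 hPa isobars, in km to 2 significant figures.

Coriolis parameter at 62°N:
f = 2Ω sin φ = 2 × 7.29×10⁻⁵ × sin 62° = 1.29×10⁻⁴ s⁻¹
Geostrophic balance rearranged: |∂P/∂n| = f ρ V_g
|∂P/∂n| = 1.29×10⁻⁴ × 0.727 × 9.00 = 8.42×10⁻⁴ Pa/m
Isobar spacing: Δn = ΔP/|∂P/∂n| = 500 Pa / 8.42×10⁻⁴ Pa/m = 593609 m ≈ 590 km

590 km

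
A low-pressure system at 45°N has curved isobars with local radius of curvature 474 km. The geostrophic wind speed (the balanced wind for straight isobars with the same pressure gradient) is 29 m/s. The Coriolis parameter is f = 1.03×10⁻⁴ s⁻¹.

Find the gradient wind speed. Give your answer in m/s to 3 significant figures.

Around a low, centrifugal force acts outward with Coriolis, so pressure-gradient force balances both:
(1/ρ)|∂P/∂n| = fV + V²/R  →  V² + fR·V − fR·V_g = 0
With fR = 1.03×10⁻⁴ × 474×10³ m = 48.8 m/s:
V = [−fR + √((fR)² + 4 fR V_g)]/2 = [−48.8 + √(48.8² + 4×48.8×29)]/2 = 20.4 m/s
Subgeostrophic (V < V_g = 29 m/s), as expected around a low.

20.4 m/s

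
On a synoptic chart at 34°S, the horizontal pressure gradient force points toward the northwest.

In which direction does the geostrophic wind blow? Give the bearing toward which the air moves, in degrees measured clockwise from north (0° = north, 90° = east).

225°

The pressure-gradient force points toward the northwest (bearing 315°).
Geostrophic balance: in the Southern Hemisphere the Coriolis force deflects motion to the left, so the geostrophic wind blows 90° to the left of the pressure-gradient force (low pressure on the right).
Rotating 315° by 90° counterclockwise gives 225° — the wind blows toward the southwest.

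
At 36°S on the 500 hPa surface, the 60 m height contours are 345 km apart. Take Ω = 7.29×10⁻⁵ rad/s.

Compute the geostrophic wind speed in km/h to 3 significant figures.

Coriolis parameter at 36°S:
f = 2Ω sin φ = 2 × 7.29×10⁻⁵ × sin 36° = 8.57×10⁻⁵ s⁻¹
Height gradient: |∂Z/∂n| = 60 m / 345000 m = 1.74×10⁻⁴
On a pressure surface, geostrophic balance gives V_g = (g/f)|∂Z/∂n|:
V_g = 9.81 × 1.74×10⁻⁴ / 8.57×10⁻⁵ = 19.9 m/s
Converting: 19.9 m/s × 3.6 = 71.7 km/h

71.7 km/h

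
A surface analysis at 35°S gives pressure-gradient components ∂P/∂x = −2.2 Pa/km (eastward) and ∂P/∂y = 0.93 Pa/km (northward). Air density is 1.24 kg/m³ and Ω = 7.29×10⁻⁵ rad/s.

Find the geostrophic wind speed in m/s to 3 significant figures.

23.0 m/s

Coriolis parameter at 35°S:
f = 2Ω sin φ = 2 × 7.29×10⁻⁵ × sin 35° = 8.36×10⁻⁵ s⁻¹
In the Southern Hemisphere f is negative: f = −8.36×10⁻⁵ s⁻¹.
Component geostrophic relations (x east, y north):
u_g = −(1/(fρ)) ∂P/∂y,  v_g = (1/(fρ)) ∂P/∂x
u_g = −(0.93×10⁻³)/(−8.36×10⁻⁵ × 1.24) = 8.97 m/s;  v_g = (−2.2×10⁻³)/(−8.36×10⁻⁵ × 1.24) = 21.2 m/s
|V_g| = √(u_g² + v_g²) = 23.0 m/s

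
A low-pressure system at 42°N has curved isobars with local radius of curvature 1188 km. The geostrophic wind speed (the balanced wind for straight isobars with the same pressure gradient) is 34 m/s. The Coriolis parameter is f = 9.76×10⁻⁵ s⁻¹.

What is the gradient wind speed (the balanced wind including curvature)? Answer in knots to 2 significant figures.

Around a low, centrifugal force acts outward with Coriolis, so pressure-gradient force balances both:
(1/ρ)|∂P/∂n| = fV + V²/R  →  V² + fR·V − fR·V_g = 0
With fR = 9.76×10⁻⁵ × 1188×10³ m = 116 m/s:
V = [−fR + √((fR)² + 4 fR V_g)]/2 = [−116 + √(116² + 4×116×34)]/2 = 27.5 m/s
Subgeostrophic (V < V_g = 34 m/s), as expected around a low.
Converting: 27.5 m/s × 1.944 = 53 knots

53 knots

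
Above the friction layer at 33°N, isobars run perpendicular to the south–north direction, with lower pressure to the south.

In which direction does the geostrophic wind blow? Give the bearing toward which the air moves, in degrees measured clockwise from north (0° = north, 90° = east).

The pressure-gradient force points toward the south (bearing 180°).
Geostrophic balance: in the Northern Hemisphere the Coriolis force deflects motion to the right, so the geostrophic wind blows 90° to the right of the pressure-gradient force (low pressure on the left).
Rotating 180° by 90° clockwise gives 270° — the wind blows toward the west.

270°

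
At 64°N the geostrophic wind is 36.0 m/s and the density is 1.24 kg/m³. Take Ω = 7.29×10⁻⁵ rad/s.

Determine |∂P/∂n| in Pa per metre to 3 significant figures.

5.85×10⁻³ Pa/m

Coriolis parameter at 64°N:
f = 2Ω sin φ = 2 × 7.29×10⁻⁵ × sin 64° = 1.31×10⁻⁴ s⁻¹
Geostrophic balance rearranged: |∂P/∂n| = f ρ V_g
|∂P/∂n| = 1.31×10⁻⁴ × 1.24 × 36.0 = 5.85×10⁻³ Pa/m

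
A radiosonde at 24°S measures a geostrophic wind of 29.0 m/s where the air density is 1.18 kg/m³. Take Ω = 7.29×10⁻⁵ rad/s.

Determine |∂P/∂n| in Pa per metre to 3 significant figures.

2.03×10⁻³ Pa/m

Coriolis parameter at 24°S:
f = 2Ω sin φ = 2 × 7.29×10⁻⁵ × sin 24° = 5.93×10⁻⁵ s⁻¹
Geostrophic balance rearranged: |∂P/∂n| = f ρ V_g
|∂P/∂n| = 5.93×10⁻⁵ × 1.18 × 29.0 = 2.03×10⁻³ Pa/m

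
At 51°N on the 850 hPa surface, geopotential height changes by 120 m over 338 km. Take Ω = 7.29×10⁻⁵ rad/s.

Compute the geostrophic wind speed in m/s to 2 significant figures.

31 m/s

Coriolis parameter at 51°N:
f = 2Ω sin φ = 2 × 7.29×10⁻⁵ × sin 51° = 1.13×10⁻⁴ s⁻¹
Height gradient: |∂Z/∂n| = 120 m / 338000 m = 3.55×10⁻⁴
On a pressure surface, geostrophic balance gives V_g = (g/f)|∂Z/∂n|:
V_g = 9.81 × 3.55×10⁻⁴ / 1.13×10⁻⁴ = 30.7 m/s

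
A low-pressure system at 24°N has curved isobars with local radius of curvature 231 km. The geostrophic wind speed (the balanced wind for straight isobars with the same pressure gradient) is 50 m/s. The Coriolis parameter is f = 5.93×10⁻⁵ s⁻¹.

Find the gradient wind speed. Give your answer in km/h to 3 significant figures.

72.7 km/h

Around a low, centrifugal force acts outward with Coriolis, so pressure-gradient force balances both:
(1/ρ)|∂P/∂n| = fV + V²/R  →  V² + fR·V − fR·V_g = 0
With fR = 5.93×10⁻⁵ × 231×10³ m = 13.7 m/s:
V = [−fR + √((fR)² + 4 fR V_g)]/2 = [−13.7 + √(13.7² + 4×13.7×50)]/2 = 20.2 m/s
Subgeostrophic (V < V_g = 50 m/s), as expected around a low.
Converting: 20.2 m/s × 3.6 = 72.7 km/h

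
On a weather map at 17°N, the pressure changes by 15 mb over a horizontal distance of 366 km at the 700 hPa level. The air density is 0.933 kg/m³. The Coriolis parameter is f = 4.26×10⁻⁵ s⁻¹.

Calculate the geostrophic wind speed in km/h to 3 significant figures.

Pressure gradient: |∂P/∂n| = 1500 Pa / 366000 m = 4.10×10⁻³ Pa/m
Geostrophic balance (pressure-gradient force = Coriolis force):
V_g = (1/(fρ)) |∂P/∂n| = 4.10×10⁻³ / (4.26×10⁻⁵ × 0.933) = 103 m/s
Converting: 103 m/s × 3.6 = 371 km/h

371 km/h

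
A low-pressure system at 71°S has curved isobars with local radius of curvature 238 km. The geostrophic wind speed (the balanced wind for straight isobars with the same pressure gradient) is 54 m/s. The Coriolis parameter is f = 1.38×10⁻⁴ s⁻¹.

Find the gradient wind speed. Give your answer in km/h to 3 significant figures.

Around a low, centrifugal force acts outward with Coriolis, so pressure-gradient force balances both:
(1/ρ)|∂P/∂n| = fV + V²/R  →  V² + fR·V − fR·V_g = 0
With fR = 1.38×10⁻⁴ × 238×10³ m = 32.8 m/s:
V = [−fR + √((fR)² + 4 fR V_g)]/2 = [−32.8 + √(32.8² + 4×32.8×54)]/2 = 28.8 m/s
Subgeostrophic (V < V_g = 54 m/s), as expected around a low.
Converting: 28.8 m/s × 3.6 = 104 km/h

104 km/h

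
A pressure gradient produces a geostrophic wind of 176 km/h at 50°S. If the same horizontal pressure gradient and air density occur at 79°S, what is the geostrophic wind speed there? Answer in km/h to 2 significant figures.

140 km/h

With the same pressure gradient and density, V_g ∝ 1/f ∝ 1/sin φ.
V₂ = V₁ · sin φ₁ / sin φ₂ = 176 × sin 50° / sin 79°
V₂ = 176 × 0.7660/0.9816 = 140 km/h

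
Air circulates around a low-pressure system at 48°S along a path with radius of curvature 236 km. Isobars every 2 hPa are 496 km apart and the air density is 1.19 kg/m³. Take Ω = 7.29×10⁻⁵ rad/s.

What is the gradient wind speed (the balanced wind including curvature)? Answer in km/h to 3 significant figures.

Coriolis parameter at 48°S:
f = 2Ω sin φ = 2 × 7.29×10⁻⁵ × sin 48° = 1.08×10⁻⁴ s⁻¹
Pressure gradient: |∂P/∂n| = 200 Pa / 496000 m = 4.03×10⁻⁴ Pa/m
Geostrophic speed: V_g = |∂P/∂n|/(fρ) = 4.03×10⁻⁴/(1.08×10⁻⁴ × 1.19) = 3.13 m/s
Around a low, centrifugal force acts outward with Coriolis, so pressure-gradient force balances both:
(1/ρ)|∂P/∂n| = fV + V²/R  →  V² + fR·V − fR·V_g = 0
With fR = 1.08×10⁻⁴ × 236×10³ m = 25.6 m/s:
V = [−fR + √((fR)² + 4 fR V_g)]/2 = [−25.6 + √(25.6² + 4×25.6×3.13)]/2 = 2.82 m/s
Subgeostrophic (V < V_g = 3.13 m/s), as expected around a low.
Converting: 2.82 m/s × 3.6 = 10.1 km/h

10.1 km/h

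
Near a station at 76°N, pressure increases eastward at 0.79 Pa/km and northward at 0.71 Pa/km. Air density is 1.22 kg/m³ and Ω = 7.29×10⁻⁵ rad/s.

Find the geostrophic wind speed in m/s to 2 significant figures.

Coriolis parameter at 76°N:
f = 2Ω sin φ = 2 × 7.29×10⁻⁵ × sin 76° = 1.41×10⁻⁴ s⁻¹
Component geostrophic relations (x east, y north):
u_g = −(1/(fρ)) ∂P/∂y,  v_g = (1/(fρ)) ∂P/∂x
u_g = −(0.71×10⁻³)/(1.41×10⁻⁴ × 1.22) = −4.11 m/s;  v_g = (0.79×10⁻³)/(1.41×10⁻⁴ × 1.22) = 4.58 m/s
|V_g| = √(u_g² + v_g²) = 6.15 m/s

6.2 m/s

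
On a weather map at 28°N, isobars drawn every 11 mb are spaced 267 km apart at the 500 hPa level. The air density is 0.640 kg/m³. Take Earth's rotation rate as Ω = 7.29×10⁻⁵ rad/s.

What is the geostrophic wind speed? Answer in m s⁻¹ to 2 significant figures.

94 m s⁻¹

Coriolis parameter at 28°N:
f = 2Ω sin φ = 2 × 7.29×10⁻⁵ × sin 28° = 6.84×10⁻⁵ s⁻¹
Pressure gradient: |∂P/∂n| = 1100 Pa / 267000 m = 4.12×10⁻³ Pa/m
Geostrophic balance (pressure-gradient force = Coriolis force):
V_g = (1/(fρ)) |∂P/∂n| = 4.12×10⁻³ / (6.84×10⁻⁵ × 0.640) = 94.0 m/s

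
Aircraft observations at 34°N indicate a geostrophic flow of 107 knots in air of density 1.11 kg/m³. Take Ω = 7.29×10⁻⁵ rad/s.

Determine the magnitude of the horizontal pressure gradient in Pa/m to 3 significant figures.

Coriolis parameter at 34°N:
f = 2Ω sin φ = 2 × 7.29×10⁻⁵ × sin 34° = 8.15×10⁻⁵ s⁻¹
Wind speed in SI: 107 knots = 55.0 m/s
Geostrophic balance rearranged: |∂P/∂n| = f ρ V_g
|∂P/∂n| = 8.15×10⁻⁵ × 1.11 × 55.0 = 4.98×10⁻³ Pa/m

4.98×10⁻³ Pa/m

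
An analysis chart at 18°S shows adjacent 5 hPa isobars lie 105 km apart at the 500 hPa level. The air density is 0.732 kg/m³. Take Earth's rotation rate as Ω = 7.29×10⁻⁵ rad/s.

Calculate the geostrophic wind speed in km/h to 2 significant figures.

520 km/h

Coriolis parameter at 18°S:
f = 2Ω sin φ = 2 × 7.29×10⁻⁵ × sin 18° = 4.51×10⁻⁵ s⁻¹
Pressure gradient: |∂P/∂n| = 500 Pa / 105000 m = 4.76×10⁻³ Pa/m
Geostrophic balance (pressure-gradient force = Coriolis force):
V_g = (1/(fρ)) |∂P/∂n| = 4.76×10⁻³ / (4.51×10⁻⁵ × 0.732) = 144 m/s
Converting: 144 m/s × 3.6 = 520 km/h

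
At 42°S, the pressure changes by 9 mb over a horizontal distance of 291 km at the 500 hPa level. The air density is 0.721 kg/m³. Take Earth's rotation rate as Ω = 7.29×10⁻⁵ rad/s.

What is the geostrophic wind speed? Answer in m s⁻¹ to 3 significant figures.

Coriolis parameter at 42°S:
f = 2Ω sin φ = 2 × 7.29×10⁻⁵ × sin 42° = 9.76×10⁻⁵ s⁻¹
Pressure gradient: |∂P/∂n| = 900 Pa / 291000 m = 3.09×10⁻³ Pa/m
Geostrophic balance (pressure-gradient force = Coriolis force):
V_g = (1/(fρ)) |∂P/∂n| = 3.09×10⁻³ / (9.76×10⁻⁵ × 0.721) = 44.0 m/s

44.0 m s⁻¹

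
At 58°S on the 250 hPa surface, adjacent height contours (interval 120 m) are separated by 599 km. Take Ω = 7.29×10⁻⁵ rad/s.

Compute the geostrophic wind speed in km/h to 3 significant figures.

Coriolis parameter at 58°S:
f = 2Ω sin φ = 2 × 7.29×10⁻⁵ × sin 58° = 1.24×10⁻⁴ s⁻¹
Height gradient: |∂Z/∂n| = 120 m / 599000 m = 2.00×10⁻⁴
On a pressure surface, geostrophic balance gives V_g = (g/f)|∂Z/∂n|:
V_g = 9.81 × 2.00×10⁻⁴ / 1.24×10⁻⁴ = 15.9 m/s
Converting: 15.9 m/s × 3.6 = 57.2 km/h

57.2 km/h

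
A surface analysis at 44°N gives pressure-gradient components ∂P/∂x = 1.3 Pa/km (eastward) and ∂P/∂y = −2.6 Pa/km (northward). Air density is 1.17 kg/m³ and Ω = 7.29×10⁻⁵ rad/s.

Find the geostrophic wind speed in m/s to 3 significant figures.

24.5 m/s

Coriolis parameter at 44°N:
f = 2Ω sin φ = 2 × 7.29×10⁻⁵ × sin 44° = 1.01×10⁻⁴ s⁻¹
Component geostrophic relations (x east, y north):
u_g = −(1/(fρ)) ∂P/∂y,  v_g = (1/(fρ)) ∂P/∂x
u_g = −(−2.6×10⁻³)/(1.01×10⁻⁴ × 1.17) = 21.9 m/s;  v_g = (1.3×10⁻³)/(1.01×10⁻⁴ × 1.17) = 11.0 m/s
|V_g| = √(u_g² + v_g²) = 24.5 m/s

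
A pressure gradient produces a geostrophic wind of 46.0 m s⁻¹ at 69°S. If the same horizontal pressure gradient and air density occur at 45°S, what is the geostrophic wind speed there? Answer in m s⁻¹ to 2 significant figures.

With the same pressure gradient and density, V_g ∝ 1/f ∝ 1/sin φ.
V₂ = V₁ · sin φ₁ / sin φ₂ = 46.0 × sin 69° / sin 45°
V₂ = 46.0 × 0.9336/0.7071 = 61 m s⁻¹

61 m s⁻¹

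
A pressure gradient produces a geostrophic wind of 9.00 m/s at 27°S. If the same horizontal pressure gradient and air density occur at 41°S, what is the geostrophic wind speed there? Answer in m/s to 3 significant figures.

With the same pressure gradient and density, V_g ∝ 1/f ∝ 1/sin φ.
V₂ = V₁ · sin φ₁ / sin φ₂ = 9.00 × sin 27° / sin 41°
V₂ = 9.00 × 0.4540/0.6561 = 6.23 m/s

6.23 m/s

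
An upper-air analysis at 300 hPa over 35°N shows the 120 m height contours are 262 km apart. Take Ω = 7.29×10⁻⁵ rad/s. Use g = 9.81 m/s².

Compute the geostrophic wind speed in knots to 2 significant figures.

Coriolis parameter at 35°N:
f = 2Ω sin φ = 2 × 7.29×10⁻⁵ × sin 35° = 8.36×10⁻⁵ s⁻¹
Height gradient: |∂Z/∂n| = 120 m / 262000 m = 4.58×10⁻⁴
On a pressure surface, geostrophic balance gives V_g = (g/f)|∂Z/∂n|:
V_g = 9.81 × 4.58×10⁻⁴ / 8.36×10⁻⁵ = 53.7 m/s
Converting: 53.7 m/s × 1.944 = 100 knots

100 knots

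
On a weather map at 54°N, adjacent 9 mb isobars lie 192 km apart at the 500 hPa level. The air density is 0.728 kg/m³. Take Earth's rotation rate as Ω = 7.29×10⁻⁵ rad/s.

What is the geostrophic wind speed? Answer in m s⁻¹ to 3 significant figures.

Coriolis parameter at 54°N:
f = 2Ω sin φ = 2 × 7.29×10⁻⁵ × sin 54° = 1.18×10⁻⁴ s⁻¹
Pressure gradient: |∂P/∂n| = 900 Pa / 192000 m = 4.69×10⁻³ Pa/m
Geostrophic balance (pressure-gradient force = Coriolis force):
V_g = (1/(fρ)) |∂P/∂n| = 4.69×10⁻³ / (1.18×10⁻⁴ × 0.728) = 54.6 m/s

54.6 m s⁻¹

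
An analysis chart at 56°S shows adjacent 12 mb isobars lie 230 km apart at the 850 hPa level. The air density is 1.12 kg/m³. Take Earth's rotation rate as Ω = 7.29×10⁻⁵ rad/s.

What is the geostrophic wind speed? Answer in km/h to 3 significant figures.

Coriolis parameter at 56°S:
f = 2Ω sin φ = 2 × 7.29×10⁻⁵ × sin 56° = 1.21×10⁻⁴ s⁻¹
Pressure gradient: |∂P/∂n| = 1200 Pa / 230000 m = 5.22×10⁻³ Pa/m
Geostrophic balance (pressure-gradient force = Coriolis force):
V_g = (1/(fρ)) |∂P/∂n| = 5.22×10⁻³ / (1.21×10⁻⁴ × 1.12) = 38.5 m/s
Converting: 38.5 m/s × 3.6 = 139 km/h

139 km/h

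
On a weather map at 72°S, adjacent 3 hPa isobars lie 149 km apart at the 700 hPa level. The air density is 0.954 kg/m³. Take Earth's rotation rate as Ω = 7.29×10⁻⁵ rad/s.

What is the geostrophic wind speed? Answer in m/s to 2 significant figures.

15 m/s

Coriolis parameter at 72°S:
f = 2Ω sin φ = 2 × 7.29×10⁻⁵ × sin 72° = 1.39×10⁻⁴ s⁻¹
Pressure gradient: |∂P/∂n| = 300 Pa / 149000 m = 2.01×10⁻³ Pa/m
Geostrophic balance (pressure-gradient force = Coriolis force):
V_g = (1/(fρ)) |∂P/∂n| = 2.01×10⁻³ / (1.39×10⁻⁴ × 0.954) = 15.2 m/s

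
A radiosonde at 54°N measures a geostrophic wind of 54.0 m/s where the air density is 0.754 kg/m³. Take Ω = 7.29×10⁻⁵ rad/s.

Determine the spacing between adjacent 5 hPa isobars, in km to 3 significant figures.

Coriolis parameter at 54°N:
f = 2Ω sin φ = 2 × 7.29×10⁻⁵ × sin 54° = 1.18×10⁻⁴ s⁻¹
Geostrophic balance rearranged: |∂P/∂n| = f ρ V_g
|∂P/∂n| = 1.18×10⁻⁴ × 0.754 × 54.0 = 4.80×10⁻³ Pa/m
Isobar spacing: Δn = ΔP/|∂P/∂n| = 500 Pa / 4.80×10⁻³ Pa/m = 104109 m ≈ 104 km

104 km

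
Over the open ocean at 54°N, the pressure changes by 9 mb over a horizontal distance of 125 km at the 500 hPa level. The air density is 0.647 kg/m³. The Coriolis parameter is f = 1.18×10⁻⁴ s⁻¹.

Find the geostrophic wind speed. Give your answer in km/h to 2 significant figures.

340 km/h

Pressure gradient: |∂P/∂n| = 900 Pa / 125000 m = 7.20×10⁻³ Pa/m
Geostrophic balance (pressure-gradient force = Coriolis force):
V_g = (1/(fρ)) |∂P/∂n| = 7.20×10⁻³ / (1.18×10⁻⁴ × 0.647) = 94.3 m/s
Converting: 94.3 m/s × 3.6 = 340 km/h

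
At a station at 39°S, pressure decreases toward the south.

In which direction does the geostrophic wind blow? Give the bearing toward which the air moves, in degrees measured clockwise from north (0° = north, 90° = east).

090°

The pressure-gradient force points toward the south (bearing 180°).
Geostrophic balance: in the Southern Hemisphere the Coriolis force deflects motion to the left, so the geostrophic wind blows 90° to the left of the pressure-gradient force (low pressure on the right).
Rotating 180° by 90° counterclockwise gives 090° — the wind blows toward the east.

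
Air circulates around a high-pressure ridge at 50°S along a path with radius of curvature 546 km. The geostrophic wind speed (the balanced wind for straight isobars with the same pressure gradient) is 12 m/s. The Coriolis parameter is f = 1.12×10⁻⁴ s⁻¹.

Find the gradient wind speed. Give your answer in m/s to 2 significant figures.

16 m/s

Around a high, pressure-gradient force acts outward with centrifugal, so Coriolis balances both:
fV = (1/ρ)|∂P/∂n| + V²/R  →  V² − fR·V + fR·V_g = 0
With fR = 1.12×10⁻⁴ × 546×10³ m = 61.2 m/s:
V = [fR − √((fR)² − 4 fR V_g)]/2 = [61.2 − √(61.2² − 4×61.2×12)]/2 = 16.4 m/s
Supergeostrophic (V > V_g = 12 m/s), as expected around a high.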